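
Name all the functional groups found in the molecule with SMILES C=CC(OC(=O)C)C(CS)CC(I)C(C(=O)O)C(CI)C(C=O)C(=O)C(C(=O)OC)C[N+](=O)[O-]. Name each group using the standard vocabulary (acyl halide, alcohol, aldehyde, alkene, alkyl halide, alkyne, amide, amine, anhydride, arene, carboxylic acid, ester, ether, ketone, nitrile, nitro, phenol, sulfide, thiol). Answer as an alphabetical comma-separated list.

aldehyde, alkene, alkyl halide, carboxylic acid, ester, ketone, nitro, thiol

C=C double bond → alkene.
pendant –OC(=O)CH3: an acyloxy group → ester.
pendant –CH2SH → thiol.
halogen on an sp³ carbon → alkyl halide.
pendant –COOH: carbonyl C bonded to C and –OH → carboxylic acid.
pendant –CH2X: halogen on sp³ carbon → alkyl halide.
pendant –CHO: carbonyl C bonded to C and H → aldehyde.
–C(=O)– with carbon on both sides → ketone.
pendant –COOCH3: carbonyl C bonded to C and –OCH3 → ester.
–NO2 on carbon → nitro group.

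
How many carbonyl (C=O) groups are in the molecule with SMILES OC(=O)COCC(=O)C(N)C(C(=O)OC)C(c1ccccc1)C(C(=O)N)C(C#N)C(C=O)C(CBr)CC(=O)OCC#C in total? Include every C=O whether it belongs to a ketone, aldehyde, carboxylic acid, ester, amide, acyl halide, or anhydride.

6

HOOC: carboxylic acid, 1 C=O (running total 1).
CO: ketone, 1 C=O (running total 2).
CH(COOCH3): ester, 1 C=O (running total 3).
CH(CONH2): amide, 1 C=O (running total 4).
CH(CHO): aldehyde, 1 C=O (running total 5).
CH2COOCH2: ester, 1 C=O (running total 6).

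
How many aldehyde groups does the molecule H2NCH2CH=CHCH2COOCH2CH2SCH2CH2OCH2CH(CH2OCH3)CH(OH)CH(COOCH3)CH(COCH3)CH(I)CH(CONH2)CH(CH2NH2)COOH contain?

Taking each segment in turn:
  H2NCH2: –NH2 on an sp³ carbon with no adjacent C=O → amine.
  CH=CH: C=C double bond → alkene.
  CH2COOCH2: –C(=O)–O–C with C on the carbonyl side → ester.
  CH2SCH2: C–S–C linkage → sulfide (thioether).
  CH2OCH2: C–O–C with sp³ carbons on both sides and no adjacent C=O → ether.
  CH(CH2OCH3): pendant –CH2OCH3: C–O–C linkage → ether.
  CH(OH): –OH on an sp³ carbon → alcohol (secondary).
  CH(COOCH3): pendant –COOCH3: carbonyl C bonded to C and –OCH3 → ester.
  CH(COCH3): pendant –COCH3: carbonyl C bonded to two carbons → ketone.
  CH(I): halogen on an sp³ carbon → alkyl halide.
  CH(CONH2): pendant –CONH2: carbonyl C bonded to C and N → amide.
  CH(CH2NH2): pendant –CH2NH2: N on sp³ C, no adjacent C=O → amine.
  COOH: –COOH: carbonyl C bonded to –OH and C → carboxylic acid (the –OH is not a separate alcohol).
No segment is a aldehyde: CH2COOCH2 is ester, not aldehyde; CH(COOCH3) is ester, not aldehyde; CH(COCH3) is ketone, not aldehyde. → 0.

0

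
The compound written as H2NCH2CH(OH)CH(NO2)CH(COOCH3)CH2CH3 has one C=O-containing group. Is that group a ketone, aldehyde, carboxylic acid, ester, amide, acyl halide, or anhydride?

The carbonyl is in the CH(COOCH3) segment: pendant –COOCH3: carbonyl C bonded to C and –OCH3 → ester.

ester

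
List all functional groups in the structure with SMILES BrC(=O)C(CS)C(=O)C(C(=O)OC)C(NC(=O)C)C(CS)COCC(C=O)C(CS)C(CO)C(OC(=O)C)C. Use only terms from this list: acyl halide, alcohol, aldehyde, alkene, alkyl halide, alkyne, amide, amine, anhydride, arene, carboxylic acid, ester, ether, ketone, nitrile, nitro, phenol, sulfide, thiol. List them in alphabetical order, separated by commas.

Taking each segment in turn:
  BrCO: –C(=O)Br: carbonyl C bonded to C and to a halogen → acyl halide (not alkyl halide).
  CH(CH2SH): pendant –CH2SH → thiol.
  CO: –C(=O)– with carbon on both sides → ketone.
  CH(COOCH3): pendant –COOCH3: carbonyl C bonded to C and –OCH3 → ester.
  CH(NHCOCH3): pendant –NHC(=O)CH3: N bonded to a carbonyl → amide (not amine).
  CH(CH2SH): pendant –CH2SH → thiol.
  CH2OCH2: C–O–C with sp³ carbons on both sides and no adjacent C=O → ether.
  CH(CHO): pendant –CHO: carbonyl C bonded to C and H → aldehyde.
  CH(CH2SH): pendant –CH2SH → thiol.
  CH(CH2OH): pendant –CH2OH on an sp³ backbone C → alcohol.
  CH(OCOCH3): pendant –OC(=O)CH3: an acyloxy group → ester.

acyl halide, alcohol, aldehyde, amide, ester, ether, ketone, thiol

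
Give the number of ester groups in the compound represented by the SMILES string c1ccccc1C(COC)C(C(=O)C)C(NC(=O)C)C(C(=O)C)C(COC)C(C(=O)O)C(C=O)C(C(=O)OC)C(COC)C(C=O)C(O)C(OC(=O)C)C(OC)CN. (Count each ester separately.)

2

Taking each segment in turn:
  C6H5: C6H5– phenyl ring → arene.
  CH(CH2OCH3): pendant –CH2OCH3: C–O–C linkage → ether.
  CH(COCH3): pendant –COCH3: carbonyl C bonded to two carbons → ketone.
  CH(NHCOCH3): pendant –NHC(=O)CH3: N bonded to a carbonyl → amide (not amine).
  CH(COCH3): pendant –COCH3: carbonyl C bonded to two carbons → ketone.
  CH(CH2OCH3): pendant –CH2OCH3: C–O–C linkage → ether.
  CH(COOH): pendant –COOH: carbonyl C bonded to C and –OH → carboxylic acid.
  CH(CHO): pendant –CHO: carbonyl C bonded to C and H → aldehyde.
  CH(COOCH3): pendant –COOCH3: carbonyl C bonded to C and –OCH3 → ester.
  CH(CH2OCH3): pendant –CH2OCH3: C–O–C linkage → ether.
  CH(CHO): pendant –CHO: carbonyl C bonded to C and H → aldehyde.
  CH(OH): –OH on an sp³ carbon → alcohol (secondary).
  CH(OCOCH3): pendant –OC(=O)CH3: an acyloxy group → ester.
  CH(OCH3): pendant –OCH3: C–O–C with sp³ C, no adjacent C=O → ether.
  CH2NH2: –NH2 on an sp³ carbon with no adjacent C=O → amine.
Ester appears at: CH(COOCH3), CH(OCOCH3) → 2.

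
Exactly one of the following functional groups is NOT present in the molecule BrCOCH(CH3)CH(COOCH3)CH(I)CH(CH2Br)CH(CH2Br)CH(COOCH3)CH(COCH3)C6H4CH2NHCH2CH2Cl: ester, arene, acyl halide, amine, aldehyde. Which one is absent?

aldehyde

acyl halide: present (BrCO — –C(=O)Br: carbonyl C bonded to C and to a halogen → acyl halide (not alkyl halide)).
arene: present (C6H4 — para-disubstituted benzene ring → arene).
amine: present (CH2NHCH2 — C–N–C with sp³ carbons and no adjacent C=O → amine (secondary)).
ester: present (CH(COOCH3) — pendant –COOCH3: carbonyl C bonded to C and –OCH3 → ester).
aldehyde: absent. In CH(COCH3), the carbonyl carbon is bonded to two carbons, so it is a ketone, not an aldehyde.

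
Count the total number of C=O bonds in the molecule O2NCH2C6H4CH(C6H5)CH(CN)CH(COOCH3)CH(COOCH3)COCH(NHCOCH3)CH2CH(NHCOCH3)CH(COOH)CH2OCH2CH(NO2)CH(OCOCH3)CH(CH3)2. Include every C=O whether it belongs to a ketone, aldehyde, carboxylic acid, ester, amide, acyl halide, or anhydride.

7

CH(COOCH3): ester, 1 C=O (running total 1).
CH(COOCH3): ester, 1 C=O (running total 2).
CO: ketone, 1 C=O (running total 3).
CH(NHCOCH3): amide, 1 C=O (running total 4).
CH(NHCOCH3): amide, 1 C=O (running total 5).
CH(COOH): carboxylic acid, 1 C=O (running total 6).
CH(OCOCH3): ester, 1 C=O (running total 7).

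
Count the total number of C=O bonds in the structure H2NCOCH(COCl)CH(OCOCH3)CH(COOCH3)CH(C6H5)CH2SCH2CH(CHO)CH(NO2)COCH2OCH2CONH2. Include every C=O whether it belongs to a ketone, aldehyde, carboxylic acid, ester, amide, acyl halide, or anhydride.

H2NCO: amide, 1 C=O (running total 1).
CH(COCl): acyl halide, 1 C=O (running total 2).
CH(OCOCH3): ester, 1 C=O (running total 3).
CH(COOCH3): ester, 1 C=O (running total 4).
CH(CHO): aldehyde, 1 C=O (running total 5).
CO: ketone, 1 C=O (running total 6).
CONH2: amide, 1 C=O (running total 7).

7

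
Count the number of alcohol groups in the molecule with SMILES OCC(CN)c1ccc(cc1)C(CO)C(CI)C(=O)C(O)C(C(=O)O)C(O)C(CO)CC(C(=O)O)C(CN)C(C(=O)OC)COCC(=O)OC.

Reading the structure from left to right:
  HOCH2: HO– on an sp³ carbon → alcohol.
  CH(CH2NH2): pendant –CH2NH2: N on sp³ C, no adjacent C=O → amine.
  C6H4: para-disubstituted benzene ring → arene.
  CH(CH2OH): pendant –CH2OH on an sp³ backbone C → alcohol.
  CH(CH2I): pendant –CH2X: halogen on sp³ carbon → alkyl halide.
  CO: –C(=O)– with carbon on both sides → ketone.
  CH(OH): –OH on an sp³ carbon → alcohol (secondary).
  CH(COOH): pendant –COOH: carbonyl C bonded to C and –OH → carboxylic acid.
  CH(OH): –OH on an sp³ carbon → alcohol (secondary).
  CH(CH2OH): pendant –CH2OH on an sp³ backbone C → alcohol.
  CH(COOH): pendant –COOH: carbonyl C bonded to C and –OH → carboxylic acid.
  CH(CH2NH2): pendant –CH2NH2: N on sp³ C, no adjacent C=O → amine.
  CH(COOCH3): pendant –COOCH3: carbonyl C bonded to C and –OCH3 → ester.
  CH2OCH2: C–O–C with sp³ carbons on both sides and no adjacent C=O → ether.
  COOCH3: –C(=O)OCH3: carbonyl C bonded to C and to –OCH3 → ester (not ketone + ether).
Alcohol appears at: HOCH2, CH(CH2OH), CH(OH), CH(OH), CH(CH2OH) → 5.

5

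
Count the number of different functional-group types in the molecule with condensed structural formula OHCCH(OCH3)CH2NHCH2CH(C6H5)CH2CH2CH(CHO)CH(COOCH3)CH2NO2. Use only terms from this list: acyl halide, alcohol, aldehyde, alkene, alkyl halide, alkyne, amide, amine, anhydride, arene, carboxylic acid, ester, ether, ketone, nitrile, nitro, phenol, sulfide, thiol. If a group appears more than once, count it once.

6

terminal –CHO: carbonyl C bonded to H and C → aldehyde.
pendant –OCH3: C–O–C with sp³ C, no adjacent C=O → ether.
C–N–C with sp³ carbons and no adjacent C=O → amine (secondary).
pendant –C6H5: benzene ring → arene.
pendant –CHO: carbonyl C bonded to C and H → aldehyde.
pendant –COOCH3: carbonyl C bonded to C and –OCH3 → ester.
–NO2 on carbon → nitro group.
Distinct types present: aldehyde, amine, arene, ester, ether, nitro.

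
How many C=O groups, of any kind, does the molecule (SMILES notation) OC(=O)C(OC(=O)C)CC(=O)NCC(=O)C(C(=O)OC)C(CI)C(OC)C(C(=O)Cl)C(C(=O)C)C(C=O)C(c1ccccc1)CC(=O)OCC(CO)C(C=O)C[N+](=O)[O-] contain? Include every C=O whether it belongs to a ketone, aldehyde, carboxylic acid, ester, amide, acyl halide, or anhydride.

10

HOOC: carboxylic acid, 1 C=O (running total 1).
CH(OCOCH3): ester, 1 C=O (running total 2).
CH2CONHCH2: amide, 1 C=O (running total 3).
CO: ketone, 1 C=O (running total 4).
CH(COOCH3): ester, 1 C=O (running total 5).
CH(COCl): acyl halide, 1 C=O (running total 6).
CH(COCH3): ketone, 1 C=O (running total 7).
CH(CHO): aldehyde, 1 C=O (running total 8).
CH2COOCH2: ester, 1 C=O (running total 9).
CH(CHO): aldehyde, 1 C=O (running total 10).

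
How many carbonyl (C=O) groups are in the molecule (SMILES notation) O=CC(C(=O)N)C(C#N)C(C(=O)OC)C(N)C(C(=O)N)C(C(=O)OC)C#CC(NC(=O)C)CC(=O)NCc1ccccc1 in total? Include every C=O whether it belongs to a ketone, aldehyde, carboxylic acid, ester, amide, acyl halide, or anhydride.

7

OHC: aldehyde, 1 C=O (running total 1).
CH(CONH2): amide, 1 C=O (running total 2).
CH(COOCH3): ester, 1 C=O (running total 3).
CH(CONH2): amide, 1 C=O (running total 4).
CH(COOCH3): ester, 1 C=O (running total 5).
CH(NHCOCH3): amide, 1 C=O (running total 6).
CH2CONHCH2: amide, 1 C=O (running total 7).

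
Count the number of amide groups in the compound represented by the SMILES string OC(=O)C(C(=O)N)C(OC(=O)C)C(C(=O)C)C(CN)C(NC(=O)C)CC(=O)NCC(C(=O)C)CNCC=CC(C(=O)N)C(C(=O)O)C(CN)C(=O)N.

5

–COOH: carbonyl C bonded to –OH and C → carboxylic acid (the –OH is not a separate alcohol).
pendant –CONH2: carbonyl C bonded to C and N → amide.
pendant –OC(=O)CH3: an acyloxy group → ester.
pendant –COCH3: carbonyl C bonded to two carbons → ketone.
pendant –CH2NH2: N on sp³ C, no adjacent C=O → amine.
pendant –NHC(=O)CH3: N bonded to a carbonyl → amide (not amine).
–C(=O)–N– linkage → amide (the N is not an amine).
pendant –COCH3: carbonyl C bonded to two carbons → ketone.
C–N–C with sp³ carbons and no adjacent C=O → amine (secondary).
C=C double bond → alkene.
pendant –CONH2: carbonyl C bonded to C and N → amide.
pendant –COOH: carbonyl C bonded to C and –OH → carboxylic acid.
pendant –CH2NH2: N on sp³ C, no adjacent C=O → amine.
–C(=O)NH2: carbonyl C bonded to C and to N → amide (the N is not a separate amine).
Amide appears at: CH(CONH2), CH(NHCOCH3), CH2CONHCH2, CH(CONH2), CONH2 → 5.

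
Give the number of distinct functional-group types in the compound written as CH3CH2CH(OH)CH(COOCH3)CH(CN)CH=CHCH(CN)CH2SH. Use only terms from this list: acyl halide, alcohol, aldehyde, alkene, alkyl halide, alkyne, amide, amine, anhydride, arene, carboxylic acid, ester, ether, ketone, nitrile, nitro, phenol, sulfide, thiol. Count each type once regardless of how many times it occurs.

Reading the structure from left to right:
  CH(OH): –OH on an sp³ carbon → alcohol (secondary).
  CH(COOCH3): pendant –COOCH3: carbonyl C bonded to C and –OCH3 → ester.
  CH(CN): pendant –C≡N: nitrile.
  CH=CH: C=C double bond → alkene.
  CH(CN): pendant –C≡N: nitrile.
  CH2SH: –SH on an sp³ carbon → thiol.
Distinct types present: alcohol, alkene, ester, nitrile, thiol.

5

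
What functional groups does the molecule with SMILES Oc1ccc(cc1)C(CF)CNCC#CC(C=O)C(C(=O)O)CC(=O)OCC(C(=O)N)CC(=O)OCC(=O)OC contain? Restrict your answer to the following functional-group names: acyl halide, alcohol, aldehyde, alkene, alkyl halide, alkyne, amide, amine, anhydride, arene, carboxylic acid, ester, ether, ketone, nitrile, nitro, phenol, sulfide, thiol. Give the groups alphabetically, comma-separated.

Working along the chain:
  HOC6H4: –OH attached directly to an aromatic ring → phenol (not alcohol); the ring itself is an arene.
  CH(CH2F): pendant –CH2X: halogen on sp³ carbon → alkyl halide.
  CH2NHCH2: C–N–C with sp³ carbons and no adjacent C=O → amine (secondary).
  C≡C: C≡C triple bond → alkyne.
  CH(CHO): pendant –CHO: carbonyl C bonded to C and H → aldehyde.
  CH(COOH): pendant –COOH: carbonyl C bonded to C and –OH → carboxylic acid.
  CH2COOCH2: –C(=O)–O–C with C on the carbonyl side → ester.
  CH(CONH2): pendant –CONH2: carbonyl C bonded to C and N → amide.
  CH2COOCH2: –C(=O)–O–C with C on the carbonyl side → ester.
  COOCH3: –C(=O)OCH3: carbonyl C bonded to C and to –OCH3 → ester (not ketone + ether).

aldehyde, alkyl halide, alkyne, amide, amine, arene, carboxylic acid, ester, phenol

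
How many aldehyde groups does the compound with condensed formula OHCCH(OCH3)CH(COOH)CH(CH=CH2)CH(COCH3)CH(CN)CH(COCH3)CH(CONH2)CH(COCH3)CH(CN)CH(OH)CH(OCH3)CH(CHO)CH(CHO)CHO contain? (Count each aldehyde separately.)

4

Reading the structure from left to right:
  OHC: terminal –CHO: carbonyl C bonded to H and C → aldehyde.
  CH(OCH3): pendant –OCH3: C–O–C with sp³ C, no adjacent C=O → ether.
  CH(COOH): pendant –COOH: carbonyl C bonded to C and –OH → carboxylic acid.
  CH(CH=CH2): pendant –CH=CH2: C=C double bond → alkene.
  CH(COCH3): pendant –COCH3: carbonyl C bonded to two carbons → ketone.
  CH(CN): pendant –C≡N: nitrile.
  CH(COCH3): pendant –COCH3: carbonyl C bonded to two carbons → ketone.
  CH(CONH2): pendant –CONH2: carbonyl C bonded to C and N → amide.
  CH(COCH3): pendant –COCH3: carbonyl C bonded to two carbons → ketone.
  CH(CN): pendant –C≡N: nitrile.
  CH(OH): –OH on an sp³ carbon → alcohol (secondary).
  CH(OCH3): pendant –OCH3: C–O–C with sp³ C, no adjacent C=O → ether.
  CH(CHO): pendant –CHO: carbonyl C bonded to C and H → aldehyde.
  CH(CHO): pendant –CHO: carbonyl C bonded to C and H → aldehyde.
  CHO: terminal –CHO: carbonyl C bonded to H and C → aldehyde.
Aldehyde appears at: OHC, CH(CHO), CH(CHO), CHO → 4.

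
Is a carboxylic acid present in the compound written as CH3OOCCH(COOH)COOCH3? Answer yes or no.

yes

Reading the structure from left to right:
  CH3OOC: CH3O–C(=O)–: carbonyl C bonded to C and to –OCH3 → ester (not ketone + ether).
  CH(COOH): pendant –COOH: carbonyl C bonded to C and –OH → carboxylic acid.
  COOCH3: –C(=O)OCH3: carbonyl C bonded to C and to –OCH3 → ester (not ketone + ether).
The CH(COOH) segment supplies the carboxylic acid: pendant –COOH: carbonyl C bonded to C and –OH → carboxylic acid.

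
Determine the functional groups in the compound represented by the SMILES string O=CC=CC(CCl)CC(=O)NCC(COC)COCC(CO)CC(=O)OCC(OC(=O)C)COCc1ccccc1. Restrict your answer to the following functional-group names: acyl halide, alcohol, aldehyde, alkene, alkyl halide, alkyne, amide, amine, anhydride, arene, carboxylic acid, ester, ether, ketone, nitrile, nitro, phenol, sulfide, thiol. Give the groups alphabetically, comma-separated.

alcohol, aldehyde, alkene, alkyl halide, amide, arene, ester, ether

Working along the chain:
  OHC: terminal –CHO: carbonyl C bonded to H and C → aldehyde.
  CH=CH: C=C double bond → alkene.
  CH(CH2Cl): pendant –CH2X: halogen on sp³ carbon → alkyl halide.
  CH2CONHCH2: –C(=O)–N– linkage → amide (the N is not an amine).
  CH(CH2OCH3): pendant –CH2OCH3: C–O–C linkage → ether.
  CH2OCH2: C–O–C with sp³ carbons on both sides and no adjacent C=O → ether.
  CH(CH2OH): pendant –CH2OH on an sp³ backbone C → alcohol.
  CH2COOCH2: –C(=O)–O–C with C on the carbonyl side → ester.
  CH(OCOCH3): pendant –OC(=O)CH3: an acyloxy group → ester.
  CH2OCH2: C–O–C with sp³ carbons on both sides and no adjacent C=O → ether.
  C6H5: –C6H5 phenyl ring → arene.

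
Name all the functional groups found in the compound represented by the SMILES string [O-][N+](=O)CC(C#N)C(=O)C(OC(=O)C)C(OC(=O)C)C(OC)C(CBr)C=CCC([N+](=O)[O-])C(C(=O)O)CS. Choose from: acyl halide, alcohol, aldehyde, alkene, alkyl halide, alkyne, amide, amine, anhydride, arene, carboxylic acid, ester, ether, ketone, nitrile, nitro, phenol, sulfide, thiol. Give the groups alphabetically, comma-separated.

–NO2 on carbon → nitro group.
pendant –C≡N: nitrile.
–C(=O)– with carbon on both sides → ketone.
pendant –OC(=O)CH3: an acyloxy group → ester.
pendant –OC(=O)CH3: an acyloxy group → ester.
pendant –OCH3: C–O–C with sp³ C, no adjacent C=O → ether.
pendant –CH2X: halogen on sp³ carbon → alkyl halide.
C=C double bond → alkene.
–NO2 on an sp³ carbon → nitro (the N=O is not a carbonyl).
pendant –COOH: carbonyl C bonded to C and –OH → carboxylic acid.
–SH on an sp³ carbon → thiol.

alkene, alkyl halide, carboxylic acid, ester, ether, ketone, nitrile, nitro, thiol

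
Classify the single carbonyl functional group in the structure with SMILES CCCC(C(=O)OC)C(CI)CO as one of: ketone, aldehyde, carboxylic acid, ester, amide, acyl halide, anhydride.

The carbonyl is in the CH(COOCH3) segment: pendant –COOCH3: carbonyl C bonded to C and –OCH3 → ester.

ester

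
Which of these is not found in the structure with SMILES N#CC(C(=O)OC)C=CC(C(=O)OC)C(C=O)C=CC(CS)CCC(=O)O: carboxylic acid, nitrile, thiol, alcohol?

thiol: present (CH(CH2SH) — pendant –CH2SH → thiol).
carboxylic acid: present (COOH — –COOH: carbonyl C bonded to –OH and C → carboxylic acid (the –OH is not a separate alcohol)).
nitrile: present (N≡C — N≡C–: carbon triple-bonded to nitrogen → nitrile).
alcohol: absent. In COOH, the –OH sits on a carbonyl carbon, making it part of a carboxylic acid, not an alcohol.

alcohol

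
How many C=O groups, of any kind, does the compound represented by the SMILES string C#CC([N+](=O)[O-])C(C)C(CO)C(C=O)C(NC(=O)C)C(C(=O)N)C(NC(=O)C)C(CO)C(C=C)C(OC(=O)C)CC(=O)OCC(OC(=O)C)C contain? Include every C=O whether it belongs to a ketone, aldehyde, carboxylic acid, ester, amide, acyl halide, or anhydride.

7

CH(CHO): aldehyde, 1 C=O (running total 1).
CH(NHCOCH3): amide, 1 C=O (running total 2).
CH(CONH2): amide, 1 C=O (running total 3).
CH(NHCOCH3): amide, 1 C=O (running total 4).
CH(OCOCH3): ester, 1 C=O (running total 5).
CH2COOCH2: ester, 1 C=O (running total 6).
CH(OCOCH3): ester, 1 C=O (running total 7).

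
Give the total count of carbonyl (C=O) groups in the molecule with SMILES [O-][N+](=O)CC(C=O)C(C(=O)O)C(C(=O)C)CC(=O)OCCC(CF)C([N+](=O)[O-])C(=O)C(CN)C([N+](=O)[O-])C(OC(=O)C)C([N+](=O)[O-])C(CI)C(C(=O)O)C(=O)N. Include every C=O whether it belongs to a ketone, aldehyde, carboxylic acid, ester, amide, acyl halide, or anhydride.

CH(CHO): aldehyde, 1 C=O (running total 1).
CH(COOH): carboxylic acid, 1 C=O (running total 2).
CH(COCH3): ketone, 1 C=O (running total 3).
CH2COOCH2: ester, 1 C=O (running total 4).
CO: ketone, 1 C=O (running total 5).
CH(OCOCH3): ester, 1 C=O (running total 6).
CH(COOH): carboxylic acid, 1 C=O (running total 7).
CONH2: amide, 1 C=O (running total 8).

8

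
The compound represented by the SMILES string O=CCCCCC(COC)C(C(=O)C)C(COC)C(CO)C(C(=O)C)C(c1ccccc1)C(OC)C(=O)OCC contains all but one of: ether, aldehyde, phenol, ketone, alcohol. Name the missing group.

phenol

alcohol: present (CH(CH2OH) — pendant –CH2OH on an sp³ backbone C → alcohol).
ketone: present (CH(COCH3) — pendant –COCH3: carbonyl C bonded to two carbons → ketone).
aldehyde: present (OHC — terminal –CHO: carbonyl C bonded to H and C → aldehyde).
ether: present (CH(CH2OCH3) — pendant –CH2OCH3: C–O–C linkage → ether).
phenol: absent. In CH(CH2OH), the –OH is on an sp³ carbon, not on an aromatic ring, so it is an alcohol.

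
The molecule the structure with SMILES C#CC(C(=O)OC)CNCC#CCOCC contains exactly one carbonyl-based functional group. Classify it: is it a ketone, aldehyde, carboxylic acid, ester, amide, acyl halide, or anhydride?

ester

The carbonyl is in the CH(COOCH3) segment: pendant –COOCH3: carbonyl C bonded to C and –OCH3 → ester.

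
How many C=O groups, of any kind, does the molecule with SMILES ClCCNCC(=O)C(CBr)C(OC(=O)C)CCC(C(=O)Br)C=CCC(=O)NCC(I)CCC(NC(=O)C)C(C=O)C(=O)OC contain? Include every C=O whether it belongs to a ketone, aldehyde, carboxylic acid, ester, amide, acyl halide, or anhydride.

7

CO: ketone, 1 C=O (running total 1).
CH(OCOCH3): ester, 1 C=O (running total 2).
CH(COBr): acyl halide, 1 C=O (running total 3).
CH2CONHCH2: amide, 1 C=O (running total 4).
CH(NHCOCH3): amide, 1 C=O (running total 5).
CH(CHO): aldehyde, 1 C=O (running total 6).
COOCH3: ester, 1 C=O (running total 7).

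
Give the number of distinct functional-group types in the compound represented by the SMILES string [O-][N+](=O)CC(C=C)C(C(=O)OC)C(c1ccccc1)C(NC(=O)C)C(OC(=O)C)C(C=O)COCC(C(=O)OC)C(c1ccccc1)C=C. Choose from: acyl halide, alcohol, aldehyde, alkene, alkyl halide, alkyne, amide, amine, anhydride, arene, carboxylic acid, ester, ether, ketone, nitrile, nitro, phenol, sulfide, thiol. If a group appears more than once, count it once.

Working along the chain:
  O2NCH2: –NO2 on carbon → nitro group.
  CH(CH=CH2): pendant –CH=CH2: C=C double bond → alkene.
  CH(COOCH3): pendant –COOCH3: carbonyl C bonded to C and –OCH3 → ester.
  CH(C6H5): pendant –C6H5: benzene ring → arene.
  CH(NHCOCH3): pendant –NHC(=O)CH3: N bonded to a carbonyl → amide (not amine).
  CH(OCOCH3): pendant –OC(=O)CH3: an acyloxy group → ester.
  CH(CHO): pendant –CHO: carbonyl C bonded to C and H → aldehyde.
  CH2OCH2: C–O–C with sp³ carbons on both sides and no adjacent C=O → ether.
  CH(COOCH3): pendant –COOCH3: carbonyl C bonded to C and –OCH3 → ester.
  CH(C6H5): pendant –C6H5: benzene ring → arene.
  CH=CH2: C=C double bond → alkene.
Distinct types present: aldehyde, alkene, amide, arene, ester, ether, nitro.

7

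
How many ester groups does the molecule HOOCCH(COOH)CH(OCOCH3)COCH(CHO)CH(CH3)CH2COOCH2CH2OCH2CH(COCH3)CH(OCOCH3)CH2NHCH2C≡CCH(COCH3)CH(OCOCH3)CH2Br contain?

4

–COOH: carbonyl C bonded to –OH and C → carboxylic acid (the –OH is not a separate alcohol).
pendant –COOH: carbonyl C bonded to C and –OH → carboxylic acid.
pendant –OC(=O)CH3: an acyloxy group → ester.
–C(=O)– with carbon on both sides → ketone.
pendant –CHO: carbonyl C bonded to C and H → aldehyde.
–C(=O)–O–C with C on the carbonyl side → ester.
C–O–C with sp³ carbons on both sides and no adjacent C=O → ether.
pendant –COCH3: carbonyl C bonded to two carbons → ketone.
pendant –OC(=O)CH3: an acyloxy group → ester.
C–N–C with sp³ carbons and no adjacent C=O → amine (secondary).
C≡C triple bond → alkyne.
pendant –COCH3: carbonyl C bonded to two carbons → ketone.
pendant –OC(=O)CH3: an acyloxy group → ester.
halogen on an sp³ carbon → alkyl halide.
Ester appears at: CH(OCOCH3), CH2COOCH2, CH(OCOCH3), CH(OCOCH3) → 4.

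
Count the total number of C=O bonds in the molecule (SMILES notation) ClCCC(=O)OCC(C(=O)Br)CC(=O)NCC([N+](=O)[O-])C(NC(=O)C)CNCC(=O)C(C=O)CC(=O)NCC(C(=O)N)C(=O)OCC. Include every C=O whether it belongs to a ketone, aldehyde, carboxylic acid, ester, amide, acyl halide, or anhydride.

CH2COOCH2: ester, 1 C=O (running total 1).
CH(COBr): acyl halide, 1 C=O (running total 2).
CH2CONHCH2: amide, 1 C=O (running total 3).
CH(NHCOCH3): amide, 1 C=O (running total 4).
CO: ketone, 1 C=O (running total 5).
CH(CHO): aldehyde, 1 C=O (running total 6).
CH2CONHCH2: amide, 1 C=O (running total 7).
CH(CONH2): amide, 1 C=O (running total 8).
COOCH2CH3: ester, 1 C=O (running total 9).

9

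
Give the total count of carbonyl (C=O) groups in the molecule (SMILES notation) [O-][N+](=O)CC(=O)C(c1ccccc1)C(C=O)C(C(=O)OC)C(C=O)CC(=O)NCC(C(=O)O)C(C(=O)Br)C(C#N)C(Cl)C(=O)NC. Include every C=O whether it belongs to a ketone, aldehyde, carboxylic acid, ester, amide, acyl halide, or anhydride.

CO: ketone, 1 C=O (running total 1).
CH(CHO): aldehyde, 1 C=O (running total 2).
CH(COOCH3): ester, 1 C=O (running total 3).
CH(CHO): aldehyde, 1 C=O (running total 4).
CH2CONHCH2: amide, 1 C=O (running total 5).
CH(COOH): carboxylic acid, 1 C=O (running total 6).
CH(COBr): acyl halide, 1 C=O (running total 7).
CONHCH3: amide, 1 C=O (running total 8).

8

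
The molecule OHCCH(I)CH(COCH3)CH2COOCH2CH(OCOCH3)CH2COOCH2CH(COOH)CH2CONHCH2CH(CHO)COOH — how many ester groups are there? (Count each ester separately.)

Reading the structure from left to right:
  OHC: terminal –CHO: carbonyl C bonded to H and C → aldehyde.
  CH(I): halogen on an sp³ carbon → alkyl halide.
  CH(COCH3): pendant –COCH3: carbonyl C bonded to two carbons → ketone.
  CH2COOCH2: –C(=O)–O–C with C on the carbonyl side → ester.
  CH(OCOCH3): pendant –OC(=O)CH3: an acyloxy group → ester.
  CH2COOCH2: –C(=O)–O–C with C on the carbonyl side → ester.
  CH(COOH): pendant –COOH: carbonyl C bonded to C and –OH → carboxylic acid.
  CH2CONHCH2: –C(=O)–N– linkage → amide (the N is not an amine).
  CH(CHO): pendant –CHO: carbonyl C bonded to C and H → aldehyde.
  COOH: –COOH: carbonyl C bonded to –OH and C → carboxylic acid (the –OH is not a separate alcohol).
Ester appears at: CH2COOCH2, CH(OCOCH3), CH2COOCH2 → 3.

3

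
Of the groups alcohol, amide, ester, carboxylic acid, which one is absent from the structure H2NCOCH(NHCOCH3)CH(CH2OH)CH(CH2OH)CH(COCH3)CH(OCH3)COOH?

carboxylic acid: present (COOH — –COOH: carbonyl C bonded to –OH and C → carboxylic acid (the –OH is not a separate alcohol)).
alcohol: present (CH(CH2OH) — pendant –CH2OH on an sp³ backbone C → alcohol).
amide: present (H2NCO — –C(=O)NH2: carbonyl C bonded to C and to N → amide (the N is not a separate amine)).
ester: no segment matches this pattern.

ester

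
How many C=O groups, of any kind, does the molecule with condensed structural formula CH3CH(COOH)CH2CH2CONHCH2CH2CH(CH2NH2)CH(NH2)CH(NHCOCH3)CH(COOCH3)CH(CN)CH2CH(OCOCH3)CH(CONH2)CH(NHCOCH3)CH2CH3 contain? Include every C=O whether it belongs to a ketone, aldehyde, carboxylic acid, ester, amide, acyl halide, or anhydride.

CH(COOH): carboxylic acid, 1 C=O (running total 1).
CH2CONHCH2: amide, 1 C=O (running total 2).
CH(NHCOCH3): amide, 1 C=O (running total 3).
CH(COOCH3): ester, 1 C=O (running total 4).
CH(OCOCH3): ester, 1 C=O (running total 5).
CH(CONH2): amide, 1 C=O (running total 6).
CH(NHCOCH3): amide, 1 C=O (running total 7).

7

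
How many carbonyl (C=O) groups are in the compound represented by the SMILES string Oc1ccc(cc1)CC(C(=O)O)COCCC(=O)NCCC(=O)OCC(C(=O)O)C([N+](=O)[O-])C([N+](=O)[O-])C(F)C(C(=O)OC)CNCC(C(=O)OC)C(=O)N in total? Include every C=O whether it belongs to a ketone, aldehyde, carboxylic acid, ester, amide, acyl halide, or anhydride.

CH(COOH): carboxylic acid, 1 C=O (running total 1).
CH2CONHCH2: amide, 1 C=O (running total 2).
CH2COOCH2: ester, 1 C=O (running total 3).
CH(COOH): carboxylic acid, 1 C=O (running total 4).
CH(COOCH3): ester, 1 C=O (running total 5).
CH(COOCH3): ester, 1 C=O (running total 6).
CONH2: amide, 1 C=O (running total 7).

7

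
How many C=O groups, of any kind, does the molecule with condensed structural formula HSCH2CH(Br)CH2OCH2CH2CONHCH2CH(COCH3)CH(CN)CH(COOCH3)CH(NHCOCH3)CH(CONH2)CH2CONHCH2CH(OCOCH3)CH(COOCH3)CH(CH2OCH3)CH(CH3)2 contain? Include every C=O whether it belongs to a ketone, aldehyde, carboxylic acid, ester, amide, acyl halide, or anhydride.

8

CH2CONHCH2: amide, 1 C=O (running total 1).
CH(COCH3): ketone, 1 C=O (running total 2).
CH(COOCH3): ester, 1 C=O (running total 3).
CH(NHCOCH3): amide, 1 C=O (running total 4).
CH(CONH2): amide, 1 C=O (running total 5).
CH2CONHCH2: amide, 1 C=O (running total 6).
CH(OCOCH3): ester, 1 C=O (running total 7).
CH(COOCH3): ester, 1 C=O (running total 8).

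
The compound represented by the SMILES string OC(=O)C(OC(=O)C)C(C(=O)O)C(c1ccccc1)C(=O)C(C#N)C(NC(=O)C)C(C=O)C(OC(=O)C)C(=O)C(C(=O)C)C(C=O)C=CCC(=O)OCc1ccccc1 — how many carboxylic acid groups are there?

2

–COOH: carbonyl C bonded to –OH and C → carboxylic acid (the –OH is not a separate alcohol).
pendant –OC(=O)CH3: an acyloxy group → ester.
pendant –COOH: carbonyl C bonded to C and –OH → carboxylic acid.
pendant –C6H5: benzene ring → arene.
–C(=O)– with carbon on both sides → ketone.
pendant –C≡N: nitrile.
pendant –NHC(=O)CH3: N bonded to a carbonyl → amide (not amine).
pendant –CHO: carbonyl C bonded to C and H → aldehyde.
pendant –OC(=O)CH3: an acyloxy group → ester.
–C(=O)– with carbon on both sides → ketone.
pendant –COCH3: carbonyl C bonded to two carbons → ketone.
pendant –CHO: carbonyl C bonded to C and H → aldehyde.
C=C double bond → alkene.
–C(=O)–O–C with C on the carbonyl side → ester.
–C6H5 phenyl ring → arene.
Carboxylic acid appears at: HOOC, CH(COOH) → 2.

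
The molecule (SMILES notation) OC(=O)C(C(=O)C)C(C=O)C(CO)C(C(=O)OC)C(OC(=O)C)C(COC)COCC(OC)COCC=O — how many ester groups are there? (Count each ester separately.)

Taking each segment in turn:
  HOOC: –COOH: carbonyl C bonded to –OH and C → carboxylic acid (the –OH is not a separate alcohol).
  CH(COCH3): pendant –COCH3: carbonyl C bonded to two carbons → ketone.
  CH(CHO): pendant –CHO: carbonyl C bonded to C and H → aldehyde.
  CH(CH2OH): pendant –CH2OH on an sp³ backbone C → alcohol.
  CH(COOCH3): pendant –COOCH3: carbonyl C bonded to C and –OCH3 → ester.
  CH(OCOCH3): pendant –OC(=O)CH3: an acyloxy group → ester.
  CH(CH2OCH3): pendant –CH2OCH3: C–O–C linkage → ether.
  CH2OCH2: C–O–C with sp³ carbons on both sides and no adjacent C=O → ether.
  CH(OCH3): pendant –OCH3: C–O–C with sp³ C, no adjacent C=O → ether.
  CH2OCH2: C–O–C with sp³ carbons on both sides and no adjacent C=O → ether.
  CHO: terminal –CHO: carbonyl C bonded to H and C → aldehyde.
Ester appears at: CH(COOCH3), CH(OCOCH3) → 2.

2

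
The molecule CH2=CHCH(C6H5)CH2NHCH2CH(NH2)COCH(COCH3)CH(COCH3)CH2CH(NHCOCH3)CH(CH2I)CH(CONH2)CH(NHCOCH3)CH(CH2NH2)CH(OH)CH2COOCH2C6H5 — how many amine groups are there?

Reading the structure from left to right:
  CH2=CH: C=C double bond → alkene.
  CH(C6H5): pendant –C6H5: benzene ring → arene.
  CH2NHCH2: C–N–C with sp³ carbons and no adjacent C=O → amine (secondary).
  CH(NH2): –NH2 on an sp³ carbon with no adjacent C=O → amine.
  CO: –C(=O)– with carbon on both sides → ketone.
  CH(COCH3): pendant –COCH3: carbonyl C bonded to two carbons → ketone.
  CH(COCH3): pendant –COCH3: carbonyl C bonded to two carbons → ketone.
  CH(NHCOCH3): pendant –NHC(=O)CH3: N bonded to a carbonyl → amide (not amine).
  CH(CH2I): pendant –CH2X: halogen on sp³ carbon → alkyl halide.
  CH(CONH2): pendant –CONH2: carbonyl C bonded to C and N → amide.
  CH(NHCOCH3): pendant –NHC(=O)CH3: N bonded to a carbonyl → amide (not amine).
  CH(CH2NH2): pendant –CH2NH2: N on sp³ C, no adjacent C=O → amine.
  CH(OH): –OH on an sp³ carbon → alcohol (secondary).
  CH2COOCH2: –C(=O)–O–C with C on the carbonyl side → ester.
  C6H5: –C6H5 phenyl ring → arene.
Amine appears at: CH2NHCH2, CH(NH2), CH(CH2NH2) → 3.

3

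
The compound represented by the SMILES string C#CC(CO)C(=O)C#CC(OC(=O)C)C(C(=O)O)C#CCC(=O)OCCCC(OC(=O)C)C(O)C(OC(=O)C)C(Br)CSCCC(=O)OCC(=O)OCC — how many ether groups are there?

0

C≡C triple bond → alkyne.
pendant –CH2OH on an sp³ backbone C → alcohol.
–C(=O)– with carbon on both sides → ketone.
C≡C triple bond → alkyne.
pendant –OC(=O)CH3: an acyloxy group → ester.
pendant –COOH: carbonyl C bonded to C and –OH → carboxylic acid.
C≡C triple bond → alkyne.
–C(=O)–O–C with C on the carbonyl side → ester.
pendant –OC(=O)CH3: an acyloxy group → ester.
–OH on an sp³ carbon → alcohol (secondary).
pendant –OC(=O)CH3: an acyloxy group → ester.
halogen on an sp³ carbon → alkyl halide.
C–S–C linkage → sulfide (thioether).
–C(=O)–O–C with C on the carbonyl side → ester.
–C(=O)OCH2CH3: carbonyl C bonded to C and to –OEt → ester.
No segment is a ether: CH(CH2OH) is alcohol, not ether; CH(OCOCH3) is ester, not ether; CH2COOCH2 is ester, not ether. → 0.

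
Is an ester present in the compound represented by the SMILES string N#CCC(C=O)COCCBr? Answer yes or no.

no

Taking each segment in turn:
  N≡C: N≡C–: carbon triple-bonded to nitrogen → nitrile.
  CH(CHO): pendant –CHO: carbonyl C bonded to C and H → aldehyde.
  CH2OCH2: C–O–C with sp³ carbons on both sides and no adjacent C=O → ether.
  CH2Br: halogen on an sp³ carbon → alkyl halide.
The groups actually present are: aldehyde, alkyl halide, ether, nitrile.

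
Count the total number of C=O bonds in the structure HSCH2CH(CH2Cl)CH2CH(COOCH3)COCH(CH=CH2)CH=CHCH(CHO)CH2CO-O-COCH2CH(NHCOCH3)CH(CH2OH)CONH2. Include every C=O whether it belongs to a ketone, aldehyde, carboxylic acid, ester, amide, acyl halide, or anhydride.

CH(COOCH3): ester, 1 C=O (running total 1).
CO: ketone, 1 C=O (running total 2).
CH(CHO): aldehyde, 1 C=O (running total 3).
CH2CO-O-COCH2: anhydride, 2 C=O (running total 5).
CH(NHCOCH3): amide, 1 C=O (running total 6).
CONH2: amide, 1 C=O (running total 7).

7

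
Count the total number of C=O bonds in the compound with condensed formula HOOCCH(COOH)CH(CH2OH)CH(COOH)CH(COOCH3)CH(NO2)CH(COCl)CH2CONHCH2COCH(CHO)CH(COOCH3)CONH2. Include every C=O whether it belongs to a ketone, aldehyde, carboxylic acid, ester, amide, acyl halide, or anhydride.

10

HOOC: carboxylic acid, 1 C=O (running total 1).
CH(COOH): carboxylic acid, 1 C=O (running total 2).
CH(COOH): carboxylic acid, 1 C=O (running total 3).
CH(COOCH3): ester, 1 C=O (running total 4).
CH(COCl): acyl halide, 1 C=O (running total 5).
CH2CONHCH2: amide, 1 C=O (running total 6).
CO: ketone, 1 C=O (running total 7).
CH(CHO): aldehyde, 1 C=O (running total 8).
CH(COOCH3): ester, 1 C=O (running total 9).
CONH2: amide, 1 C=O (running total 10).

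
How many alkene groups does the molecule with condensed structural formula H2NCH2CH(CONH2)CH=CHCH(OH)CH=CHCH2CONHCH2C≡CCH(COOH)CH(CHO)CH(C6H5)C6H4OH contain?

–NH2 on an sp³ carbon with no adjacent C=O → amine.
pendant –CONH2: carbonyl C bonded to C and N → amide.
C=C double bond → alkene.
–OH on an sp³ carbon → alcohol (secondary).
C=C double bond → alkene.
–C(=O)–N– linkage → amide (the N is not an amine).
C≡C triple bond → alkyne.
pendant –COOH: carbonyl C bonded to C and –OH → carboxylic acid.
pendant –CHO: carbonyl C bonded to C and H → aldehyde.
pendant –C6H5: benzene ring → arene.
–OH attached directly to an aromatic ring → phenol (not alcohol); the ring itself is an arene.
Alkene appears at: CH=CH, CH=CH → 2.

2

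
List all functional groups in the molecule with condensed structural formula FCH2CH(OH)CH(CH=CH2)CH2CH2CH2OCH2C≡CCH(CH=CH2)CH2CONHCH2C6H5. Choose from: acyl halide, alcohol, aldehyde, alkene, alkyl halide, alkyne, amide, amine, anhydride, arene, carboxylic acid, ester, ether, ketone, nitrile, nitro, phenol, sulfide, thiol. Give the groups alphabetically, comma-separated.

Reading the structure from left to right:
  FCH2: halogen on an sp³ carbon → alkyl halide.
  CH(OH): –OH on an sp³ carbon → alcohol (secondary).
  CH(CH=CH2): pendant –CH=CH2: C=C double bond → alkene.
  CH2OCH2: C–O–C with sp³ carbons on both sides and no adjacent C=O → ether.
  C≡C: C≡C triple bond → alkyne.
  CH(CH=CH2): pendant –CH=CH2: C=C double bond → alkene.
  CH2CONHCH2: –C(=O)–N– linkage → amide (the N is not an amine).
  C6H5: –C6H5 phenyl ring → arene.

alcohol, alkene, alkyl halide, alkyne, amide, arene, ether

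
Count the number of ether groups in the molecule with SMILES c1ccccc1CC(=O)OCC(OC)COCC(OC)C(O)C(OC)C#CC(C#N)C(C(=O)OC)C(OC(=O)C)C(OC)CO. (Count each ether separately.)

C6H5– phenyl ring → arene.
–C(=O)–O–C with C on the carbonyl side → ester.
pendant –OCH3: C–O–C with sp³ C, no adjacent C=O → ether.
C–O–C with sp³ carbons on both sides and no adjacent C=O → ether.
pendant –OCH3: C–O–C with sp³ C, no adjacent C=O → ether.
–OH on an sp³ carbon → alcohol (secondary).
pendant –OCH3: C–O–C with sp³ C, no adjacent C=O → ether.
C≡C triple bond → alkyne.
pendant –C≡N: nitrile.
pendant –COOCH3: carbonyl C bonded to C and –OCH3 → ester.
pendant –OC(=O)CH3: an acyloxy group → ester.
pendant –OCH3: C–O–C with sp³ C, no adjacent C=O → ether.
–OH on an sp³ carbon → alcohol.
Ether appears at: CH(OCH3), CH2OCH2, CH(OCH3), CH(OCH3), CH(OCH3) → 5.

5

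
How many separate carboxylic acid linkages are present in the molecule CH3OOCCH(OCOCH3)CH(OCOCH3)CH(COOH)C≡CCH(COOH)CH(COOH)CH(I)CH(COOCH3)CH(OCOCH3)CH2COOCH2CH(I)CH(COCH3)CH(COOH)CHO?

4

Taking each segment in turn:
  CH3OOC: CH3O–C(=O)–: carbonyl C bonded to C and to –OCH3 → ester (not ketone + ether).
  CH(OCOCH3): pendant –OC(=O)CH3: an acyloxy group → ester.
  CH(OCOCH3): pendant –OC(=O)CH3: an acyloxy group → ester.
  CH(COOH): pendant –COOH: carbonyl C bonded to C and –OH → carboxylic acid.
  C≡C: C≡C triple bond → alkyne.
  CH(COOH): pendant –COOH: carbonyl C bonded to C and –OH → carboxylic acid.
  CH(COOH): pendant –COOH: carbonyl C bonded to C and –OH → carboxylic acid.
  CH(I): halogen on an sp³ carbon → alkyl halide.
  CH(COOCH3): pendant –COOCH3: carbonyl C bonded to C and –OCH3 → ester.
  CH(OCOCH3): pendant –OC(=O)CH3: an acyloxy group → ester.
  CH2COOCH2: –C(=O)–O–C with C on the carbonyl side → ester.
  CH(I): halogen on an sp³ carbon → alkyl halide.
  CH(COCH3): pendant –COCH3: carbonyl C bonded to two carbons → ketone.
  CH(COOH): pendant –COOH: carbonyl C bonded to C and –OH → carboxylic acid.
  CHO: terminal –CHO: carbonyl C bonded to H and C → aldehyde.
Carboxylic acid appears at: CH(COOH), CH(COOH), CH(COOH), CH(COOH) → 4.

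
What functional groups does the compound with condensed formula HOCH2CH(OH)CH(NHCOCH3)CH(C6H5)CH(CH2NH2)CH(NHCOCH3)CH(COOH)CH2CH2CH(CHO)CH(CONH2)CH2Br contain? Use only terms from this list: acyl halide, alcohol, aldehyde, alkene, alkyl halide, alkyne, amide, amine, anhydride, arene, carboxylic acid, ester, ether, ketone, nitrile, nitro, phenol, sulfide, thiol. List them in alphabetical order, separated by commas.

alcohol, aldehyde, alkyl halide, amide, amine, arene, carboxylic acid

Taking each segment in turn:
  HOCH2: HO– on an sp³ carbon → alcohol.
  CH(OH): –OH on an sp³ carbon → alcohol (secondary).
  CH(NHCOCH3): pendant –NHC(=O)CH3: N bonded to a carbonyl → amide (not amine).
  CH(C6H5): pendant –C6H5: benzene ring → arene.
  CH(CH2NH2): pendant –CH2NH2: N on sp³ C, no adjacent C=O → amine.
  CH(NHCOCH3): pendant –NHC(=O)CH3: N bonded to a carbonyl → amide (not amine).
  CH(COOH): pendant –COOH: carbonyl C bonded to C and –OH → carboxylic acid.
  CH(CHO): pendant –CHO: carbonyl C bonded to C and H → aldehyde.
  CH(CONH2): pendant –CONH2: carbonyl C bonded to C and N → amide.
  CH2Br: halogen on an sp³ carbon → alkyl halide.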